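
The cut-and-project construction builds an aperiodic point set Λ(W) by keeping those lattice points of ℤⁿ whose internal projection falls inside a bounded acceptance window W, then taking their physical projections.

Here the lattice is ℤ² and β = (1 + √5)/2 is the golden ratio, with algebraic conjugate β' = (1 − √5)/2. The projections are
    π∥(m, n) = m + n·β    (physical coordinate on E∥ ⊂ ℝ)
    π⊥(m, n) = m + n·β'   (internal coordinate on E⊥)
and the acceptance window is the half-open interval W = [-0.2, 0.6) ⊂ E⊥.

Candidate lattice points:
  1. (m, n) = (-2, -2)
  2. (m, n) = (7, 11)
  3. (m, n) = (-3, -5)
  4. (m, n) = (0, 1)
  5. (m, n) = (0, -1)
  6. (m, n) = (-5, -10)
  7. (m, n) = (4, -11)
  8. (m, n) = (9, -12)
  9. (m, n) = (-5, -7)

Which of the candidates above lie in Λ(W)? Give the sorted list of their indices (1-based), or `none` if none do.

2, 3

Compute β' = (1−√5)/2 = -0.61803, so π⊥(m,n) = m -0.61803·n.
#1 (-2,-2): internal coord -2 + (-2)·β' = -0.76393; -0.76393 ∉ [-0.2, 0.6) → out
#2 (7,11): internal coord 7 + (11)·β' = +0.20163; +0.20163 ∈ [-0.2, 0.6) → IN Λ
#3 (-3,-5): internal coord -3 + (-5)·β' = +0.09017; +0.09017 ∈ [-0.2, 0.6) → IN Λ
#4 (0,1): internal coord 0 + (1)·β' = -0.61803; -0.61803 ∉ [-0.2, 0.6) → out
#5 (0,-1): internal coord 0 + (-1)·β' = +0.61803; +0.61803 ∉ [-0.2, 0.6) → out
#6 (-5,-10): internal coord -5 + (-10)·β' = +1.18034; +1.18034 ∉ [-0.2, 0.6) → out
#7 (4,-11): internal coord 4 + (-11)·β' = +10.79837; +10.79837 ∉ [-0.2, 0.6) → out
#8 (9,-12): internal coord 9 + (-12)·β' = +16.41641; +16.41641 ∉ [-0.2, 0.6) → out
#9 (-5,-7): internal coord -5 + (-7)·β' = -0.67376; -0.67376 ∉ [-0.2, 0.6) → out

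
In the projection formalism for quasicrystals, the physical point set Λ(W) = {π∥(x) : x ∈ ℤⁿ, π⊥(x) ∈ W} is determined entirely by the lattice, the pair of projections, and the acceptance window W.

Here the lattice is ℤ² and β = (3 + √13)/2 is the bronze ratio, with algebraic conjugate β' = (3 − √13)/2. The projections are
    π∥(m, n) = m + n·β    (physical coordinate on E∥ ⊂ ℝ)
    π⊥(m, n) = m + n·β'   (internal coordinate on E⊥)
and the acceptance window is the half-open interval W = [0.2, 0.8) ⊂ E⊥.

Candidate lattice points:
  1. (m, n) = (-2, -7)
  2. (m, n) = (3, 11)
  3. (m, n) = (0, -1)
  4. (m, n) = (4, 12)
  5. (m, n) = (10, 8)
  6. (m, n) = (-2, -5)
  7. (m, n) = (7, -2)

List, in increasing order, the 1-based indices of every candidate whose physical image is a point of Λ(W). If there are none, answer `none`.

β' = (3−√13)/2 ≈ -0.30278.
[1] lift (-2,-7): star map gives 0.11943; window check 0.2 ≤ 0.11943 < 0.8 is false → out
[2] lift (3,11): star map gives -0.33053; window check 0.2 ≤ -0.33053 < 0.8 is false → out
[3] lift (0,-1): star map gives 0.30278; window check 0.2 ≤ 0.30278 < 0.8 is true → IN Λ
[4] lift (4,12): star map gives 0.36669; window check 0.2 ≤ 0.36669 < 0.8 is true → IN Λ
[5] lift (10,8): star map gives 7.57779; window check 0.2 ≤ 7.57779 < 0.8 is false → out
[6] lift (-2,-5): star map gives -0.48612; window check 0.2 ≤ -0.48612 < 0.8 is false → out
[7] lift (7,-2): star map gives 7.60555; window check 0.2 ≤ 7.60555 < 0.8 is false → out

3, 4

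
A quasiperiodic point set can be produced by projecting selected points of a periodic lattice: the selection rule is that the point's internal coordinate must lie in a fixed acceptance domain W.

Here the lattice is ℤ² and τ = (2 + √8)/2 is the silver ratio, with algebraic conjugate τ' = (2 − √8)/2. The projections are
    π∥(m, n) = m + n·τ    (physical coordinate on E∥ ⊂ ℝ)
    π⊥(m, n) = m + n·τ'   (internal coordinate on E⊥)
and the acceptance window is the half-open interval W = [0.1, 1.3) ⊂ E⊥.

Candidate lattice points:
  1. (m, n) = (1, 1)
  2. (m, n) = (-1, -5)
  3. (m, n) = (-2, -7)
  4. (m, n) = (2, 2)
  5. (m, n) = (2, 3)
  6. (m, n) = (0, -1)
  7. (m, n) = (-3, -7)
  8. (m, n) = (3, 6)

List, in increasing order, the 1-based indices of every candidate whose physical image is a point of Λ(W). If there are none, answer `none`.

1, 2, 3, 4, 5, 6, 8

Compute τ' = (2−√8)/2 = -0.414214, so π⊥(m,n) = m -0.414214·n.
candidate 1: (m,n)=(1,1) → π∥ = 1+1·τ ≈ 3.414214, π⊥ = 1+1·τ' ≈ 0.585786 ∈ [0.1, 1.3) ⇒ IN Λ
candidate 2: (m,n)=(-1,-5) → π∥ = -1-5·τ ≈ -13.071068, π⊥ = -1-5·τ' ≈ 1.071068 ∈ [0.1, 1.3) ⇒ IN Λ
candidate 3: (m,n)=(-2,-7) → π∥ = -2-7·τ ≈ -18.899495, π⊥ = -2-7·τ' ≈ 0.899495 ∈ [0.1, 1.3) ⇒ IN Λ
candidate 4: (m,n)=(2,2) → π∥ = 2+2·τ ≈ 6.828427, π⊥ = 2+2·τ' ≈ 1.171573 ∈ [0.1, 1.3) ⇒ IN Λ
candidate 5: (m,n)=(2,3) → π∥ = 2+3·τ ≈ 9.242641, π⊥ = 2+3·τ' ≈ 0.757359 ∈ [0.1, 1.3) ⇒ IN Λ
candidate 6: (m,n)=(0,-1) → π∥ = 0-1·τ ≈ -2.414214, π⊥ = 0-1·τ' ≈ 0.414214 ∈ [0.1, 1.3) ⇒ IN Λ
candidate 7: (m,n)=(-3,-7) → π∥ = -3-7·τ ≈ -19.899495, π⊥ = -3-7·τ' ≈ -0.100505 ∉ [0.1, 1.3) ⇒ out
candidate 8: (m,n)=(3,6) → π∥ = 3+6·τ ≈ 17.485281, π⊥ = 3+6·τ' ≈ 0.514719 ∈ [0.1, 1.3) ⇒ IN Λ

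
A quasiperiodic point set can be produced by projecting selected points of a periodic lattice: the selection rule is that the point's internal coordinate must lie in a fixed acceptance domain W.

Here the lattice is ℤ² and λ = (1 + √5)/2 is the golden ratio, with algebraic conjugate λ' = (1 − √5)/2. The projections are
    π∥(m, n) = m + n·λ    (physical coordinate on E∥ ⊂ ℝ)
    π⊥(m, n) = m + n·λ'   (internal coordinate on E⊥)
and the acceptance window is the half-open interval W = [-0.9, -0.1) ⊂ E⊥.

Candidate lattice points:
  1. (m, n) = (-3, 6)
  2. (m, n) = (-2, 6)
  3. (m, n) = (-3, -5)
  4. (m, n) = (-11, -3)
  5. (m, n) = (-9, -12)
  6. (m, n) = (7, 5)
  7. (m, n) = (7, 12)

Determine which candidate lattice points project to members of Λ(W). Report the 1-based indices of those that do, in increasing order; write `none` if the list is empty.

λ' = (1−√5)/2 ≈ -0.618034.
#1 (-3,6): internal coord -3 + (6)·λ' = -6.708204; -6.708204 ∉ [-0.9, -0.1) → out
#2 (-2,6): internal coord -2 + (6)·λ' = -5.708204; -5.708204 ∉ [-0.9, -0.1) → out
#3 (-3,-5): internal coord -3 + (-5)·λ' = +0.090170; +0.090170 ∉ [-0.9, -0.1) → out
#4 (-11,-3): internal coord -11 + (-3)·λ' = -9.145898; -9.145898 ∉ [-0.9, -0.1) → out
#5 (-9,-12): internal coord -9 + (-12)·λ' = -1.583592; -1.583592 ∉ [-0.9, -0.1) → out
#6 (7,5): internal coord 7 + (5)·λ' = +3.909830; +3.909830 ∉ [-0.9, -0.1) → out
#7 (7,12): internal coord 7 + (12)·λ' = -0.416408; -0.416408 ∈ [-0.9, -0.1) → IN Λ

7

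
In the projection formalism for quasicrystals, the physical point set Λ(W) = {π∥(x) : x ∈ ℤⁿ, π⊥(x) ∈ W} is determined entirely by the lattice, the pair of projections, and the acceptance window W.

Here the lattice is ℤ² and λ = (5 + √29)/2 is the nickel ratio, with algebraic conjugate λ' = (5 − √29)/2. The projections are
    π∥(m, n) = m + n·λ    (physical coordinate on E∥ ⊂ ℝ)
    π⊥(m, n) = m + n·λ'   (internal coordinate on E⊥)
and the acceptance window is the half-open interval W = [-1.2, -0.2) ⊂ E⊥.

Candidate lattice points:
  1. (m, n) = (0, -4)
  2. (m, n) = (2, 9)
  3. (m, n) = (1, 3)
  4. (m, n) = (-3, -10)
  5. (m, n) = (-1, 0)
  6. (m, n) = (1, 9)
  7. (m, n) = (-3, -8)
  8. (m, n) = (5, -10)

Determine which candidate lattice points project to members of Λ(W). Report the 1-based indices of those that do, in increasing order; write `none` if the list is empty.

Compute λ' = (5−√29)/2 = -0.19258, so π⊥(m,n) = m -0.19258·n.
[1] lift (0,-4): star map gives 0.77033; window check -1.2 ≤ 0.77033 < -0.2 is false → out
[2] lift (2,9): star map gives 0.26676; window check -1.2 ≤ 0.26676 < -0.2 is false → out
[3] lift (1,3): star map gives 0.42225; window check -1.2 ≤ 0.42225 < -0.2 is false → out
[4] lift (-3,-10): star map gives -1.07418; window check -1.2 ≤ -1.07418 < -0.2 is true → IN Λ
[5] lift (-1,0): star map gives -1.00000; window check -1.2 ≤ -1.00000 < -0.2 is true → IN Λ
[6] lift (1,9): star map gives -0.73324; window check -1.2 ≤ -0.73324 < -0.2 is true → IN Λ
[7] lift (-3,-8): star map gives -1.45934; window check -1.2 ≤ -1.45934 < -0.2 is false → out
[8] lift (5,-10): star map gives 6.92582; window check -1.2 ≤ 6.92582 < -0.2 is false → out

4, 5, 6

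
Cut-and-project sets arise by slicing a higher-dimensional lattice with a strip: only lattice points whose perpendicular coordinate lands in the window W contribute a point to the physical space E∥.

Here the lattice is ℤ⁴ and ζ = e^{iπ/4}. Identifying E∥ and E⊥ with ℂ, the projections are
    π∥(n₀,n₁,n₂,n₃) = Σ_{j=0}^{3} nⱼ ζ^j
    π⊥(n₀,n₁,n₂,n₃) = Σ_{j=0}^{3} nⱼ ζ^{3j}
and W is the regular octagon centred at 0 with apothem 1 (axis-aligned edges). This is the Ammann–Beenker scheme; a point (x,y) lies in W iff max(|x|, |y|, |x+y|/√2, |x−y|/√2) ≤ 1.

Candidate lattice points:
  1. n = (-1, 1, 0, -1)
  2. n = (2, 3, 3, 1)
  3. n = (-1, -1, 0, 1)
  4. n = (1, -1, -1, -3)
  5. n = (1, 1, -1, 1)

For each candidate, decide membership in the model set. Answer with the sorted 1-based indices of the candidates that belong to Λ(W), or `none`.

With ζ = e^{iπ/4} the internal vectors are ζ^0,ζ^3,ζ^6,ζ^9.
#1 (-1, 1, 0, -1): internal (-2.41421, 0.00000); octagon support 2.41421 vs apothem 1 → ∉ W
#2 (2, 3, 3, 1): internal (0.58579, -0.17157); octagon support 0.58579 vs apothem 1 → ∈ W
#3 (-1, -1, 0, 1): internal (0.41421, 0.00000); octagon support 0.41421 vs apothem 1 → ∈ W
#4 (1, -1, -1, -3): internal (-0.41421, -1.82843); octagon support 1.82843 vs apothem 1 → ∉ W
#5 (1, 1, -1, 1): internal (1.00000, 2.41421); octagon support 2.41421 vs apothem 1 → ∉ W

2, 3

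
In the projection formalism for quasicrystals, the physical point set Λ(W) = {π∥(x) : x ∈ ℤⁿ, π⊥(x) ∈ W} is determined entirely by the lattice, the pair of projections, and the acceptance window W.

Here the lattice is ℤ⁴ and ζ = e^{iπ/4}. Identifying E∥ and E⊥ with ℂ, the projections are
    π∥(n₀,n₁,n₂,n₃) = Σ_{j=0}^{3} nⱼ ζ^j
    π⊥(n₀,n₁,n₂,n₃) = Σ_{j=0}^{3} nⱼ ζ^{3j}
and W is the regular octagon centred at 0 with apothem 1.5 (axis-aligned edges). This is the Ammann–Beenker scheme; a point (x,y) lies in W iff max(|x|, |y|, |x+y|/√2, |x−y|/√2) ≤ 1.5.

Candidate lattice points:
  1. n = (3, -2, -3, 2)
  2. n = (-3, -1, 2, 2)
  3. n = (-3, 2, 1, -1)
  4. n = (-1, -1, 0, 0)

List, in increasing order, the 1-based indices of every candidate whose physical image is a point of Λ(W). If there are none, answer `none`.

4

With ζ = e^{iπ/4} the internal vectors are ζ^0,ζ^3,ζ^6,ζ^9.
#1 (3, -2, -3, 2): internal (5.82843, 3.00000); octagon support 6.24264 vs apothem 1.5 → ∉ W
#2 (-3, -1, 2, 2): internal (-0.87868, -1.29289); octagon support 1.53553 vs apothem 1.5 → ∉ W
#3 (-3, 2, 1, -1): internal (-5.12132, -0.29289); octagon support 5.12132 vs apothem 1.5 → ∉ W
#4 (-1, -1, 0, 0): internal (-0.29289, -0.70711); octagon support 0.70711 vs apothem 1.5 → ∈ W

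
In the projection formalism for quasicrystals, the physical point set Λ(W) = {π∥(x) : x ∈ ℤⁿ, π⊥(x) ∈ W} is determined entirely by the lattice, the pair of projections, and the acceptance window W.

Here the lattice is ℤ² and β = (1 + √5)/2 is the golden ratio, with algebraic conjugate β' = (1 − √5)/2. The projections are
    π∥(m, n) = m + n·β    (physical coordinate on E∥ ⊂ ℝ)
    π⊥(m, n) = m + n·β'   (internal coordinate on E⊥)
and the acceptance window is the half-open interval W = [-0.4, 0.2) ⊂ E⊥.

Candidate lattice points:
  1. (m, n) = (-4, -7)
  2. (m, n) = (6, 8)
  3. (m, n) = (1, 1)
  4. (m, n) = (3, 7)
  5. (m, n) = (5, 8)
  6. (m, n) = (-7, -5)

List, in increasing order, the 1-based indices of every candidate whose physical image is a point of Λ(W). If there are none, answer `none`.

5

Compute β' = (1−√5)/2 = -0.61803, so π⊥(m,n) = m -0.61803·n.
#1 (-4,-7): internal coord -4 + (-7)·β' = +0.32624; +0.32624 ∉ [-0.4, 0.2) → out
#2 (6,8): internal coord 6 + (8)·β' = +1.05573; +1.05573 ∉ [-0.4, 0.2) → out
#3 (1,1): internal coord 1 + (1)·β' = +0.38197; +0.38197 ∉ [-0.4, 0.2) → out
#4 (3,7): internal coord 3 + (7)·β' = -1.32624; -1.32624 ∉ [-0.4, 0.2) → out
#5 (5,8): internal coord 5 + (8)·β' = +0.05573; +0.05573 ∈ [-0.4, 0.2) → IN Λ
#6 (-7,-5): internal coord -7 + (-5)·β' = -3.90983; -3.90983 ∉ [-0.4, 0.2) → out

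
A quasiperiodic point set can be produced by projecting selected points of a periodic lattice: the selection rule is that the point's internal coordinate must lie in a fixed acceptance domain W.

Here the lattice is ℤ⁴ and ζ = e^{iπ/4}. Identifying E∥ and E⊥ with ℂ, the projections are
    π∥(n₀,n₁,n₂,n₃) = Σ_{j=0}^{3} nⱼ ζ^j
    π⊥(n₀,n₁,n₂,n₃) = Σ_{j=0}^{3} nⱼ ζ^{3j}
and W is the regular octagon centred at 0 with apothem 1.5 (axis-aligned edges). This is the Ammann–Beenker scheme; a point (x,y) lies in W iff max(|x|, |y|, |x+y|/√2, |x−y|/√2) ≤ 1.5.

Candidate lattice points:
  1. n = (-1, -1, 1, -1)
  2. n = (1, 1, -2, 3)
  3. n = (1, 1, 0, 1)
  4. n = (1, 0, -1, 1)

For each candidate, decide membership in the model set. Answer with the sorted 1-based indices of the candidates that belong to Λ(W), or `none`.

With ζ = e^{iπ/4} the internal vectors are ζ^0,ζ^3,ζ^6,ζ^9.
candidate 1: n = (-1, -1, 1, -1) → π⊥ ≈ (-1.000000, -2.414214); max(|x|,|y|,|x±y|/√2) = 2.414214 > 1.5 ⇒ ∉ W
candidate 2: n = (1, 1, -2, 3) → π⊥ ≈ (+2.414214, +4.828427); max(|x|,|y|,|x±y|/√2) = 5.121320 > 1.5 ⇒ ∉ W
candidate 3: n = (1, 1, 0, 1) → π⊥ ≈ (+1.000000, +1.414214); max(|x|,|y|,|x±y|/√2) = 1.707107 > 1.5 ⇒ ∉ W
candidate 4: n = (1, 0, -1, 1) → π⊥ ≈ (+1.707107, +1.707107); max(|x|,|y|,|x±y|/√2) = 2.414214 > 1.5 ⇒ ∉ W

none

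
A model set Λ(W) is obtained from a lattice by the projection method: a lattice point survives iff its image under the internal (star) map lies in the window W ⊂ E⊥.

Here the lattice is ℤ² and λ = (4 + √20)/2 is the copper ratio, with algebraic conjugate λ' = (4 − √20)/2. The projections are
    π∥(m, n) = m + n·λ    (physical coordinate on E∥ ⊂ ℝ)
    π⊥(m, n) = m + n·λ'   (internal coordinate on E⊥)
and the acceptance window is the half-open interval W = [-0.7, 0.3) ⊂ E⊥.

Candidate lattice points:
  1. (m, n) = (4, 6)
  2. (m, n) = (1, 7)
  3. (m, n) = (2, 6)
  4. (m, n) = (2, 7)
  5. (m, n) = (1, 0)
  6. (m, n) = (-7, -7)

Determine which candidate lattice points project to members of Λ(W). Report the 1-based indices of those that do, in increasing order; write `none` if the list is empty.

λ' = (4−√20)/2 ≈ -0.2361.
candidate 1: (m,n)=(4,6) → π∥ = 4+6·λ ≈ 29.4164, π⊥ = 4+6·λ' ≈ 2.5836 ∉ [-0.7, 0.3) ⇒ out
candidate 2: (m,n)=(1,7) → π∥ = 1+7·λ ≈ 30.6525, π⊥ = 1+7·λ' ≈ -0.6525 ∈ [-0.7, 0.3) ⇒ IN Λ
candidate 3: (m,n)=(2,6) → π∥ = 2+6·λ ≈ 27.4164, π⊥ = 2+6·λ' ≈ 0.5836 ∉ [-0.7, 0.3) ⇒ out
candidate 4: (m,n)=(2,7) → π∥ = 2+7·λ ≈ 31.6525, π⊥ = 2+7·λ' ≈ 0.3475 ∉ [-0.7, 0.3) ⇒ out
candidate 5: (m,n)=(1,0) → π∥ = 1+0·λ ≈ 1.0000, π⊥ = 1+0·λ' ≈ 1.0000 ∉ [-0.7, 0.3) ⇒ out
candidate 6: (m,n)=(-7,-7) → π∥ = -7-7·λ ≈ -36.6525, π⊥ = -7-7·λ' ≈ -5.3475 ∉ [-0.7, 0.3) ⇒ out

2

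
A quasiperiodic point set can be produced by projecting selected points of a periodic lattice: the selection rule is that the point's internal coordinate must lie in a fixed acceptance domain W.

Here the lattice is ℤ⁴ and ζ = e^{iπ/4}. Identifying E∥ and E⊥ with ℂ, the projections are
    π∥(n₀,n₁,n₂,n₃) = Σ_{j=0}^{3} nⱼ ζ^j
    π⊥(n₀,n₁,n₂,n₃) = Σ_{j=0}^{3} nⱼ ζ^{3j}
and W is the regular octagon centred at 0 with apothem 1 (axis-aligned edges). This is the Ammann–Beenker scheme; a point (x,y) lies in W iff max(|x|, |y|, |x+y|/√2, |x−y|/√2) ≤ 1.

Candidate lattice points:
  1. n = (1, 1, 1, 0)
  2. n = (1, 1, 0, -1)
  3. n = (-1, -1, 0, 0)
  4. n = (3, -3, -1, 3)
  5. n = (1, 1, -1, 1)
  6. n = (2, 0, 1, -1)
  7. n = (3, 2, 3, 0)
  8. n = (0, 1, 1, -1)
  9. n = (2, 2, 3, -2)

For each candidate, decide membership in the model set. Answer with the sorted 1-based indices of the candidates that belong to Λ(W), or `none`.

1, 2, 3

Internal map: ζ^{3j} for j=0..3 gives (1,0), (−√2/2,√2/2), (0,−1), (√2/2,√2/2).
candidate 1: n = (1, 1, 1, 0) → π⊥ ≈ (+0.29289, -0.29289); max(|x|,|y|,|x±y|/√2) = 0.41421 ≤ 1 ⇒ ∈ W
candidate 2: n = (1, 1, 0, -1) → π⊥ ≈ (-0.41421, +0.00000); max(|x|,|y|,|x±y|/√2) = 0.41421 ≤ 1 ⇒ ∈ W
candidate 3: n = (-1, -1, 0, 0) → π⊥ ≈ (-0.29289, -0.70711); max(|x|,|y|,|x±y|/√2) = 0.70711 ≤ 1 ⇒ ∈ W
candidate 4: n = (3, -3, -1, 3) → π⊥ ≈ (+7.24264, +1.00000); max(|x|,|y|,|x±y|/√2) = 7.24264 > 1 ⇒ ∉ W
candidate 5: n = (1, 1, -1, 1) → π⊥ ≈ (+1.00000, +2.41421); max(|x|,|y|,|x±y|/√2) = 2.41421 > 1 ⇒ ∉ W
candidate 6: n = (2, 0, 1, -1) → π⊥ ≈ (+1.29289, -1.70711); max(|x|,|y|,|x±y|/√2) = 2.12132 > 1 ⇒ ∉ W
candidate 7: n = (3, 2, 3, 0) → π⊥ ≈ (+1.58579, -1.58579); max(|x|,|y|,|x±y|/√2) = 2.24264 > 1 ⇒ ∉ W
candidate 8: n = (0, 1, 1, -1) → π⊥ ≈ (-1.41421, -1.00000); max(|x|,|y|,|x±y|/√2) = 1.70711 > 1 ⇒ ∉ W
candidate 9: n = (2, 2, 3, -2) → π⊥ ≈ (-0.82843, -3.00000); max(|x|,|y|,|x±y|/√2) = 3.00000 > 1 ⇒ ∉ W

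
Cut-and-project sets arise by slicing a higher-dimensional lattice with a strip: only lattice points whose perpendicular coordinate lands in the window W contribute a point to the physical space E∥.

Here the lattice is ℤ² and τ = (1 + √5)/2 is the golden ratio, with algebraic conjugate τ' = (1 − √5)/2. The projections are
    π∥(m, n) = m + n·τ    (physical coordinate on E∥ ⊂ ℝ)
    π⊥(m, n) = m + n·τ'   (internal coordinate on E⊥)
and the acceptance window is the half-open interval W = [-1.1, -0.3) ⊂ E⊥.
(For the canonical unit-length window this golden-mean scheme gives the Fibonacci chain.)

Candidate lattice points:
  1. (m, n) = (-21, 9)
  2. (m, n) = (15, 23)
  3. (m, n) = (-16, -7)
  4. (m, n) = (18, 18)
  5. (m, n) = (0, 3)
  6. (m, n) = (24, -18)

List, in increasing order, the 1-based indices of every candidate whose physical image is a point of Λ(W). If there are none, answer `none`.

none

τ' = (1−√5)/2 ≈ -0.618034.
#1 (-21,9): internal coord -21 + (9)·τ' = -26.562306; -26.562306 ∉ [-1.1, -0.3) → out
#2 (15,23): internal coord 15 + (23)·τ' = +0.785218; +0.785218 ∉ [-1.1, -0.3) → out
#3 (-16,-7): internal coord -16 + (-7)·τ' = -11.673762; -11.673762 ∉ [-1.1, -0.3) → out
#4 (18,18): internal coord 18 + (18)·τ' = +6.875388; +6.875388 ∉ [-1.1, -0.3) → out
#5 (0,3): internal coord 0 + (3)·τ' = -1.854102; -1.854102 ∉ [-1.1, -0.3) → out
#6 (24,-18): internal coord 24 + (-18)·τ' = +35.124612; +35.124612 ∉ [-1.1, -0.3) → out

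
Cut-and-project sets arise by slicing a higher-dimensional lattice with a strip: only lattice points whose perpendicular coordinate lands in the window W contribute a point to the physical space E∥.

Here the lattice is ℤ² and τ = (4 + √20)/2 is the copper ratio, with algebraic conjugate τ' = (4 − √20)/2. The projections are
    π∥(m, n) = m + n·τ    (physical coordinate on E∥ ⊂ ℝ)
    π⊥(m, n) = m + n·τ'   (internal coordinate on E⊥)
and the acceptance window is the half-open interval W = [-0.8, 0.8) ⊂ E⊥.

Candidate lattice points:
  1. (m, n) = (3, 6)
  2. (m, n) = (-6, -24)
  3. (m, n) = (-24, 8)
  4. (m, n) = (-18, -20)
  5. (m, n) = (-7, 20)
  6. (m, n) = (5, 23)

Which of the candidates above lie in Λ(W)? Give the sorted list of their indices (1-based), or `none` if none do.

2, 6

Compute τ' = (4−√20)/2 = -0.236068, so π⊥(m,n) = m -0.236068·n.
[1] lift (3,6): star map gives 1.583592; window check -0.8 ≤ 1.583592 < 0.8 is false → out
[2] lift (-6,-24): star map gives -0.334369; window check -0.8 ≤ -0.334369 < 0.8 is true → IN Λ
[3] lift (-24,8): star map gives -25.888544; window check -0.8 ≤ -25.888544 < 0.8 is false → out
[4] lift (-18,-20): star map gives -13.278640; window check -0.8 ≤ -13.278640 < 0.8 is false → out
[5] lift (-7,20): star map gives -11.721360; window check -0.8 ≤ -11.721360 < 0.8 is false → out
[6] lift (5,23): star map gives -0.429563; window check -0.8 ≤ -0.429563 < 0.8 is true → IN Λ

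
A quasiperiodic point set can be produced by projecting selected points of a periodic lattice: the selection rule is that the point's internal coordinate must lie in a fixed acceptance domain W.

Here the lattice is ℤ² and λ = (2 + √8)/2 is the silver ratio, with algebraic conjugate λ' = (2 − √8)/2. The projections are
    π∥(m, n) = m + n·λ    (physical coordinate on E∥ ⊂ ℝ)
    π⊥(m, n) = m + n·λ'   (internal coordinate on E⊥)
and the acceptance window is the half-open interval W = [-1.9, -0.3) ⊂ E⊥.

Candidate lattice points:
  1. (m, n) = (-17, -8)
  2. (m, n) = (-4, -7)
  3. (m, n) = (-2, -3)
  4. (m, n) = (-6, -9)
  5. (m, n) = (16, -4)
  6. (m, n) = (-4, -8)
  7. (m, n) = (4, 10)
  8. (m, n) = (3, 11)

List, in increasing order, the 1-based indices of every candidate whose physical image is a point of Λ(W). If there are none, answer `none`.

Compute λ' = (2−√8)/2 = -0.414214, so π⊥(m,n) = m -0.414214·n.
candidate 1: (m,n)=(-17,-8) → π∥ = -17-8·λ ≈ -36.313708, π⊥ = -17-8·λ' ≈ -13.686292 ∉ [-1.9, -0.3) ⇒ out
candidate 2: (m,n)=(-4,-7) → π∥ = -4-7·λ ≈ -20.899495, π⊥ = -4-7·λ' ≈ -1.100505 ∈ [-1.9, -0.3) ⇒ IN Λ
candidate 3: (m,n)=(-2,-3) → π∥ = -2-3·λ ≈ -9.242641, π⊥ = -2-3·λ' ≈ -0.757359 ∈ [-1.9, -0.3) ⇒ IN Λ
candidate 4: (m,n)=(-6,-9) → π∥ = -6-9·λ ≈ -27.727922, π⊥ = -6-9·λ' ≈ -2.272078 ∉ [-1.9, -0.3) ⇒ out
candidate 5: (m,n)=(16,-4) → π∥ = 16-4·λ ≈ 6.343146, π⊥ = 16-4·λ' ≈ 17.656854 ∉ [-1.9, -0.3) ⇒ out
candidate 6: (m,n)=(-4,-8) → π∥ = -4-8·λ ≈ -23.313708, π⊥ = -4-8·λ' ≈ -0.686292 ∈ [-1.9, -0.3) ⇒ IN Λ
candidate 7: (m,n)=(4,10) → π∥ = 4+10·λ ≈ 28.142136, π⊥ = 4+10·λ' ≈ -0.142136 ∉ [-1.9, -0.3) ⇒ out
candidate 8: (m,n)=(3,11) → π∥ = 3+11·λ ≈ 29.556349, π⊥ = 3+11·λ' ≈ -1.556349 ∈ [-1.9, -0.3) ⇒ IN Λ

2, 3, 6, 8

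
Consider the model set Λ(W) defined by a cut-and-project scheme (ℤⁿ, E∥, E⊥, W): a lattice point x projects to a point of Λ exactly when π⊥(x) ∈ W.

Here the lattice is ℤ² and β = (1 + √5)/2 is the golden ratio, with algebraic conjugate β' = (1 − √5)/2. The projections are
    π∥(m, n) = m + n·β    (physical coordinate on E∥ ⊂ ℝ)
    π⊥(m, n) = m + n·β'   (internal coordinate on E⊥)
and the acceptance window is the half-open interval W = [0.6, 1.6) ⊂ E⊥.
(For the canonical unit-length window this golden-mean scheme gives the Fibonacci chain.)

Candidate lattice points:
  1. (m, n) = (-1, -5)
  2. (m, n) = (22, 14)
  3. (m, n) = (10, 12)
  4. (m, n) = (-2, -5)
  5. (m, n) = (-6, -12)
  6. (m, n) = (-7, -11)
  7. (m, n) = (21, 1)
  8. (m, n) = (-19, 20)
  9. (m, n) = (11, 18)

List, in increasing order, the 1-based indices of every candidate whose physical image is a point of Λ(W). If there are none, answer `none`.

4, 5

Compute β' = (1−√5)/2 = -0.618034, so π⊥(m,n) = m -0.618034·n.
[1] lift (-1,-5): star map gives 2.090170; window check 0.6 ≤ 2.090170 < 1.6 is false → out
[2] lift (22,14): star map gives 13.347524; window check 0.6 ≤ 13.347524 < 1.6 is false → out
[3] lift (10,12): star map gives 2.583592; window check 0.6 ≤ 2.583592 < 1.6 is false → out
[4] lift (-2,-5): star map gives 1.090170; window check 0.6 ≤ 1.090170 < 1.6 is true → IN Λ
[5] lift (-6,-12): star map gives 1.416408; window check 0.6 ≤ 1.416408 < 1.6 is true → IN Λ
[6] lift (-7,-11): star map gives -0.201626; window check 0.6 ≤ -0.201626 < 1.6 is false → out
[7] lift (21,1): star map gives 20.381966; window check 0.6 ≤ 20.381966 < 1.6 is false → out
[8] lift (-19,20): star map gives -31.360680; window check 0.6 ≤ -31.360680 < 1.6 is false → out
[9] lift (11,18): star map gives -0.124612; window check 0.6 ≤ -0.124612 < 1.6 is false → out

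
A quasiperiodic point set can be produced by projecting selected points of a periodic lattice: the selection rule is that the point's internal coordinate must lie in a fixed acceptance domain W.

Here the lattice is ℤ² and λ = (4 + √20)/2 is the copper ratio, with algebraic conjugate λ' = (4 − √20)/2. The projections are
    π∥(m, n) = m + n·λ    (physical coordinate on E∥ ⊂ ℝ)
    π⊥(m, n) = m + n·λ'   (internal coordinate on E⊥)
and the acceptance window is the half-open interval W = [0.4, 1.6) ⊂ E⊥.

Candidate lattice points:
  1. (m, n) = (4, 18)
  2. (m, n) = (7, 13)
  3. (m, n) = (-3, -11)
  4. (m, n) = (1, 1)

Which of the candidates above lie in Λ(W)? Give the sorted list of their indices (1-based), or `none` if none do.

4

λ' = (4−√20)/2 ≈ -0.236068.
[1] lift (4,18): star map gives -0.249224; window check 0.4 ≤ -0.249224 < 1.6 is false → out
[2] lift (7,13): star map gives 3.931116; window check 0.4 ≤ 3.931116 < 1.6 is false → out
[3] lift (-3,-11): star map gives -0.403252; window check 0.4 ≤ -0.403252 < 1.6 is false → out
[4] lift (1,1): star map gives 0.763932; window check 0.4 ≤ 0.763932 < 1.6 is true → IN Λ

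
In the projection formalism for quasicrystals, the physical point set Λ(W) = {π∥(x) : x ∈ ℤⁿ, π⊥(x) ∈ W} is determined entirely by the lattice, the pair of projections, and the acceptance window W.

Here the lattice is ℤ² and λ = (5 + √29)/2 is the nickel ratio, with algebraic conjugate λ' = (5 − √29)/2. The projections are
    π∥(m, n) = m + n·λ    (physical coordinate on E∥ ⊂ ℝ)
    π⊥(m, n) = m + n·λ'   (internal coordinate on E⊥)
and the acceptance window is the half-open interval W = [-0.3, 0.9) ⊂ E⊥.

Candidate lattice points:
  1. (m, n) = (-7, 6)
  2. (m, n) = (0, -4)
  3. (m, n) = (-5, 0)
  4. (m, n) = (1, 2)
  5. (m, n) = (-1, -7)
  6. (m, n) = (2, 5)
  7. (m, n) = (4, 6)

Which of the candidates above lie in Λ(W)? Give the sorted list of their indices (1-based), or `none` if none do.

2, 4, 5

Compute λ' = (5−√29)/2 = -0.1926, so π⊥(m,n) = m -0.1926·n.
candidate 1: (m,n)=(-7,6) → π∥ = -7+6·λ ≈ 24.1555, π⊥ = -7+6·λ' ≈ -8.1555 ∉ [-0.3, 0.9) ⇒ out
candidate 2: (m,n)=(0,-4) → π∥ = 0-4·λ ≈ -20.7703, π⊥ = 0-4·λ' ≈ 0.7703 ∈ [-0.3, 0.9) ⇒ IN Λ
candidate 3: (m,n)=(-5,0) → π∥ = -5+0·λ ≈ -5.0000, π⊥ = -5+0·λ' ≈ -5.0000 ∉ [-0.3, 0.9) ⇒ out
candidate 4: (m,n)=(1,2) → π∥ = 1+2·λ ≈ 11.3852, π⊥ = 1+2·λ' ≈ 0.6148 ∈ [-0.3, 0.9) ⇒ IN Λ
candidate 5: (m,n)=(-1,-7) → π∥ = -1-7·λ ≈ -37.3481, π⊥ = -1-7·λ' ≈ 0.3481 ∈ [-0.3, 0.9) ⇒ IN Λ
candidate 6: (m,n)=(2,5) → π∥ = 2+5·λ ≈ 27.9629, π⊥ = 2+5·λ' ≈ 1.0371 ∉ [-0.3, 0.9) ⇒ out
candidate 7: (m,n)=(4,6) → π∥ = 4+6·λ ≈ 35.1555, π⊥ = 4+6·λ' ≈ 2.8445 ∉ [-0.3, 0.9) ⇒ out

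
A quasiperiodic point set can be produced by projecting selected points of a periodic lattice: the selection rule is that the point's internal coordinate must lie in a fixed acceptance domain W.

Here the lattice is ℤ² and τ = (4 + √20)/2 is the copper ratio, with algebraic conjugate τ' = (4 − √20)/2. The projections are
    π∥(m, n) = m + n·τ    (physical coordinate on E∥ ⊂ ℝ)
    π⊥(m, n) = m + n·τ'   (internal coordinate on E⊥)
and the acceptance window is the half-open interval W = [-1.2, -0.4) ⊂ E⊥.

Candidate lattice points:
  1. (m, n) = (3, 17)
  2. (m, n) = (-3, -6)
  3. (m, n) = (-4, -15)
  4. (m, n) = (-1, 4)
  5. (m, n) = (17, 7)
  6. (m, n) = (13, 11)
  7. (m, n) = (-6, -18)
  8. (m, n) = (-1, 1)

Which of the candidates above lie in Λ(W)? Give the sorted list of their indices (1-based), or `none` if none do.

Numerically τ ≈ 4.23607 and τ' = −1/τ ≈ -0.23607.
#1 (3,17): internal coord 3 + (17)·τ' = -1.01316; -1.01316 ∈ [-1.2, -0.4) → IN Λ
#2 (-3,-6): internal coord -3 + (-6)·τ' = -1.58359; -1.58359 ∉ [-1.2, -0.4) → out
#3 (-4,-15): internal coord -4 + (-15)·τ' = -0.45898; -0.45898 ∈ [-1.2, -0.4) → IN Λ
#4 (-1,4): internal coord -1 + (4)·τ' = -1.94427; -1.94427 ∉ [-1.2, -0.4) → out
#5 (17,7): internal coord 17 + (7)·τ' = +15.34752; +15.34752 ∉ [-1.2, -0.4) → out
#6 (13,11): internal coord 13 + (11)·τ' = +10.40325; +10.40325 ∉ [-1.2, -0.4) → out
#7 (-6,-18): internal coord -6 + (-18)·τ' = -1.75078; -1.75078 ∉ [-1.2, -0.4) → out
#8 (-1,1): internal coord -1 + (1)·τ' = -1.23607; -1.23607 ∉ [-1.2, -0.4) → out

1, 3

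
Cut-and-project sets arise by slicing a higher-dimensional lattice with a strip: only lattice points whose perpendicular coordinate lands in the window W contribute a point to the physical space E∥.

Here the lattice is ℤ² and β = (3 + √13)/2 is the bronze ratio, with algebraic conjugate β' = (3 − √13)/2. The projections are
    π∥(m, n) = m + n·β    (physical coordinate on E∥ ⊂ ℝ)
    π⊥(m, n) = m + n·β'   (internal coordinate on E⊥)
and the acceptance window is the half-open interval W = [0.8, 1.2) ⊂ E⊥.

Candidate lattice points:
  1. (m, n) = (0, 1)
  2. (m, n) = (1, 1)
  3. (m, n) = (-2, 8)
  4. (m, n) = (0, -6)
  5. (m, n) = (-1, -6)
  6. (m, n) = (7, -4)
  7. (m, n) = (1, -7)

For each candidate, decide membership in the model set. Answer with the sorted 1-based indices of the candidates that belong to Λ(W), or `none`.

β' = (3−√13)/2 ≈ -0.302776.
candidate 1: (m,n)=(0,1) → π∥ = 0+1·β ≈ 3.302776, π⊥ = 0+1·β' ≈ -0.302776 ∉ [0.8, 1.2) ⇒ out
candidate 2: (m,n)=(1,1) → π∥ = 1+1·β ≈ 4.302776, π⊥ = 1+1·β' ≈ 0.697224 ∉ [0.8, 1.2) ⇒ out
candidate 3: (m,n)=(-2,8) → π∥ = -2+8·β ≈ 24.422205, π⊥ = -2+8·β' ≈ -4.422205 ∉ [0.8, 1.2) ⇒ out
candidate 4: (m,n)=(0,-6) → π∥ = 0-6·β ≈ -19.816654, π⊥ = 0-6·β' ≈ 1.816654 ∉ [0.8, 1.2) ⇒ out
candidate 5: (m,n)=(-1,-6) → π∥ = -1-6·β ≈ -20.816654, π⊥ = -1-6·β' ≈ 0.816654 ∈ [0.8, 1.2) ⇒ IN Λ
candidate 6: (m,n)=(7,-4) → π∥ = 7-4·β ≈ -6.211103, π⊥ = 7-4·β' ≈ 8.211103 ∉ [0.8, 1.2) ⇒ out
candidate 7: (m,n)=(1,-7) → π∥ = 1-7·β ≈ -22.119429, π⊥ = 1-7·β' ≈ 3.119429 ∉ [0.8, 1.2) ⇒ out

5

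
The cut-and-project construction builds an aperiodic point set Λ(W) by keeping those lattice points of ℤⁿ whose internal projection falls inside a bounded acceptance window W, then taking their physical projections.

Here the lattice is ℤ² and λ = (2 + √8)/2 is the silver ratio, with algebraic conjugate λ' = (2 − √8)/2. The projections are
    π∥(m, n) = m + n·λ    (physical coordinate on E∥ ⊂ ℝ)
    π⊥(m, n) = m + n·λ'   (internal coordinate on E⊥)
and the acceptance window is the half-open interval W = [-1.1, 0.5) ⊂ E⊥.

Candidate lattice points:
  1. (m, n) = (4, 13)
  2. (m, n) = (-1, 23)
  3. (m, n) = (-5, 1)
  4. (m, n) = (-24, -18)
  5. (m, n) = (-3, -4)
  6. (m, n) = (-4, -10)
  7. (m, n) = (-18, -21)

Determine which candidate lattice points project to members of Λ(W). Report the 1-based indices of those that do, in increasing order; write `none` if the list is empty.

Compute λ' = (2−√8)/2 = -0.41421, so π⊥(m,n) = m -0.41421·n.
candidate 1: (m,n)=(4,13) → π∥ = 4+13·λ ≈ 35.38478, π⊥ = 4+13·λ' ≈ -1.38478 ∉ [-1.1, 0.5) ⇒ out
candidate 2: (m,n)=(-1,23) → π∥ = -1+23·λ ≈ 54.52691, π⊥ = -1+23·λ' ≈ -10.52691 ∉ [-1.1, 0.5) ⇒ out
candidate 3: (m,n)=(-5,1) → π∥ = -5+1·λ ≈ -2.58579, π⊥ = -5+1·λ' ≈ -5.41421 ∉ [-1.1, 0.5) ⇒ out
candidate 4: (m,n)=(-24,-18) → π∥ = -24-18·λ ≈ -67.45584, π⊥ = -24-18·λ' ≈ -16.54416 ∉ [-1.1, 0.5) ⇒ out
candidate 5: (m,n)=(-3,-4) → π∥ = -3-4·λ ≈ -12.65685, π⊥ = -3-4·λ' ≈ -1.34315 ∉ [-1.1, 0.5) ⇒ out
candidate 6: (m,n)=(-4,-10) → π∥ = -4-10·λ ≈ -28.14214, π⊥ = -4-10·λ' ≈ 0.14214 ∈ [-1.1, 0.5) ⇒ IN Λ
candidate 7: (m,n)=(-18,-21) → π∥ = -18-21·λ ≈ -68.69848, π⊥ = -18-21·λ' ≈ -9.30152 ∉ [-1.1, 0.5) ⇒ out

6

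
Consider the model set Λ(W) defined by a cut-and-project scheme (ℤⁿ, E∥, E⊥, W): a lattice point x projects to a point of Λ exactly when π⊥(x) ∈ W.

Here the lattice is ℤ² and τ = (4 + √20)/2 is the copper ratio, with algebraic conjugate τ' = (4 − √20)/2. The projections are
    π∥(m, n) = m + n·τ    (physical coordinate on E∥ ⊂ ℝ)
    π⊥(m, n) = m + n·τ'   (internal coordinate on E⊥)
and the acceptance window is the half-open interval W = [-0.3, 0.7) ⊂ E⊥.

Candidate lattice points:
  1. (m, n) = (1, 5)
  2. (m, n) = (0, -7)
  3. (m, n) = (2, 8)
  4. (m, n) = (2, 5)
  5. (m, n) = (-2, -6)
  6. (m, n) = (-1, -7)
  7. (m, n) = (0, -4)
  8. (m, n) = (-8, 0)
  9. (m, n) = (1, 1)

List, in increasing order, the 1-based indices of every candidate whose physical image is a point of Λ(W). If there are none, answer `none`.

1, 3, 6

τ' = (4−√20)/2 ≈ -0.2361.
candidate 1: (m,n)=(1,5) → π∥ = 1+5·τ ≈ 22.1803, π⊥ = 1+5·τ' ≈ -0.1803 ∈ [-0.3, 0.7) ⇒ IN Λ
candidate 2: (m,n)=(0,-7) → π∥ = 0-7·τ ≈ -29.6525, π⊥ = 0-7·τ' ≈ 1.6525 ∉ [-0.3, 0.7) ⇒ out
candidate 3: (m,n)=(2,8) → π∥ = 2+8·τ ≈ 35.8885, π⊥ = 2+8·τ' ≈ 0.1115 ∈ [-0.3, 0.7) ⇒ IN Λ
candidate 4: (m,n)=(2,5) → π∥ = 2+5·τ ≈ 23.1803, π⊥ = 2+5·τ' ≈ 0.8197 ∉ [-0.3, 0.7) ⇒ out
candidate 5: (m,n)=(-2,-6) → π∥ = -2-6·τ ≈ -27.4164, π⊥ = -2-6·τ' ≈ -0.5836 ∉ [-0.3, 0.7) ⇒ out
candidate 6: (m,n)=(-1,-7) → π∥ = -1-7·τ ≈ -30.6525, π⊥ = -1-7·τ' ≈ 0.6525 ∈ [-0.3, 0.7) ⇒ IN Λ
candidate 7: (m,n)=(0,-4) → π∥ = 0-4·τ ≈ -16.9443, π⊥ = 0-4·τ' ≈ 0.9443 ∉ [-0.3, 0.7) ⇒ out
candidate 8: (m,n)=(-8,0) → π∥ = -8+0·τ ≈ -8.0000, π⊥ = -8+0·τ' ≈ -8.0000 ∉ [-0.3, 0.7) ⇒ out
candidate 9: (m,n)=(1,1) → π∥ = 1+1·τ ≈ 5.2361, π⊥ = 1+1·τ' ≈ 0.7639 ∉ [-0.3, 0.7) ⇒ out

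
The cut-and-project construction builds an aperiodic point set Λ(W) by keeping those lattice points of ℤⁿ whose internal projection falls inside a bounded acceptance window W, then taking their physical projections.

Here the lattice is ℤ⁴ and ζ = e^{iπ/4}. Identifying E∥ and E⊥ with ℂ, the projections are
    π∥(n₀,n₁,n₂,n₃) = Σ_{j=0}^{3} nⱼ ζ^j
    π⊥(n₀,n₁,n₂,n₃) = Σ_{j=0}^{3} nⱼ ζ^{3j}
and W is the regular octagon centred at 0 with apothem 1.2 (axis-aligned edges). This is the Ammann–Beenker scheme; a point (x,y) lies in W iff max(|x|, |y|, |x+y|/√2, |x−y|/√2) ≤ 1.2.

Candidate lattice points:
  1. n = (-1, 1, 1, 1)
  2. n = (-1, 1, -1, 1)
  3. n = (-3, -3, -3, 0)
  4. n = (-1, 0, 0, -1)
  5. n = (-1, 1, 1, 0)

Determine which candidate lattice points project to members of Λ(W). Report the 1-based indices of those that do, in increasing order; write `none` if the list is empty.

π⊥(n) = n₀ + n₁ζ³ + n₂ζ⁶ + n₃ζ⁹ where ζ = e^{iπ/4}.
candidate 1: n = (-1, 1, 1, 1) → π⊥ ≈ (-1.000000, +0.414214); max(|x|,|y|,|x±y|/√2) = 1.000000 ≤ 1.2 ⇒ ∈ W
candidate 2: n = (-1, 1, -1, 1) → π⊥ ≈ (-1.000000, +2.414214); max(|x|,|y|,|x±y|/√2) = 2.414214 > 1.2 ⇒ ∉ W
candidate 3: n = (-3, -3, -3, 0) → π⊥ ≈ (-0.878680, +0.878680); max(|x|,|y|,|x±y|/√2) = 1.242641 > 1.2 ⇒ ∉ W
candidate 4: n = (-1, 0, 0, -1) → π⊥ ≈ (-1.707107, -0.707107); max(|x|,|y|,|x±y|/√2) = 1.707107 > 1.2 ⇒ ∉ W
candidate 5: n = (-1, 1, 1, 0) → π⊥ ≈ (-1.707107, -0.292893); max(|x|,|y|,|x±y|/√2) = 1.707107 > 1.2 ⇒ ∉ W

1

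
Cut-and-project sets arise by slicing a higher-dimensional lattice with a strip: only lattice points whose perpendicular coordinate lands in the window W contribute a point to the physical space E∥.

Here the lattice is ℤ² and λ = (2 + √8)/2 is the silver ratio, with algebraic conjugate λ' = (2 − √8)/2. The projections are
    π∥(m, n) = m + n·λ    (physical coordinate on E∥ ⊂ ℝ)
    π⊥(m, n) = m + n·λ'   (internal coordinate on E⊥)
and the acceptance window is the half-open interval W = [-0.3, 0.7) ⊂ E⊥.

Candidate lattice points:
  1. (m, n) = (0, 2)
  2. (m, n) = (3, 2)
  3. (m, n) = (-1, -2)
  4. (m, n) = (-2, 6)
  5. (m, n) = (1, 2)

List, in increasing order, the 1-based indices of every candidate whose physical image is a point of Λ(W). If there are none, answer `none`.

3, 5

λ' = (2−√8)/2 ≈ -0.414214.
#1 (0,2): internal coord 0 + (2)·λ' = -0.828427; -0.828427 ∉ [-0.3, 0.7) → out
#2 (3,2): internal coord 3 + (2)·λ' = +2.171573; +2.171573 ∉ [-0.3, 0.7) → out
#3 (-1,-2): internal coord -1 + (-2)·λ' = -0.171573; -0.171573 ∈ [-0.3, 0.7) → IN Λ
#4 (-2,6): internal coord -2 + (6)·λ' = -4.485281; -4.485281 ∉ [-0.3, 0.7) → out
#5 (1,2): internal coord 1 + (2)·λ' = +0.171573; +0.171573 ∈ [-0.3, 0.7) → IN Λ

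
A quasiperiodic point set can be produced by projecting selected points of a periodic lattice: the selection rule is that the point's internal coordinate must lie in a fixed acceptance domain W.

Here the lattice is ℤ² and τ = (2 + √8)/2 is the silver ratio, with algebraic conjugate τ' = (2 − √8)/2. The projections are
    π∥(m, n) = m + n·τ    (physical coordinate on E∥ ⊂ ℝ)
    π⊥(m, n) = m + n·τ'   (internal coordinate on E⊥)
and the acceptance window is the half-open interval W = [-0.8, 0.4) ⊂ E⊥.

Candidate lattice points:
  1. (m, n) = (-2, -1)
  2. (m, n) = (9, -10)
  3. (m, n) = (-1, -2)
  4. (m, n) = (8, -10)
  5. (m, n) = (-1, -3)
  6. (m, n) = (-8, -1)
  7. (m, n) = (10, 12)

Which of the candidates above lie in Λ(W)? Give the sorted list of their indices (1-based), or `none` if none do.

τ' = (2−√8)/2 ≈ -0.41421.
[1] lift (-2,-1): star map gives -1.58579; window check -0.8 ≤ -1.58579 < 0.4 is false → out
[2] lift (9,-10): star map gives 13.14214; window check -0.8 ≤ 13.14214 < 0.4 is false → out
[3] lift (-1,-2): star map gives -0.17157; window check -0.8 ≤ -0.17157 < 0.4 is true → IN Λ
[4] lift (8,-10): star map gives 12.14214; window check -0.8 ≤ 12.14214 < 0.4 is false → out
[5] lift (-1,-3): star map gives 0.24264; window check -0.8 ≤ 0.24264 < 0.4 is true → IN Λ
[6] lift (-8,-1): star map gives -7.58579; window check -0.8 ≤ -7.58579 < 0.4 is false → out
[7] lift (10,12): star map gives 5.02944; window check -0.8 ≤ 5.02944 < 0.4 is false → out

3, 5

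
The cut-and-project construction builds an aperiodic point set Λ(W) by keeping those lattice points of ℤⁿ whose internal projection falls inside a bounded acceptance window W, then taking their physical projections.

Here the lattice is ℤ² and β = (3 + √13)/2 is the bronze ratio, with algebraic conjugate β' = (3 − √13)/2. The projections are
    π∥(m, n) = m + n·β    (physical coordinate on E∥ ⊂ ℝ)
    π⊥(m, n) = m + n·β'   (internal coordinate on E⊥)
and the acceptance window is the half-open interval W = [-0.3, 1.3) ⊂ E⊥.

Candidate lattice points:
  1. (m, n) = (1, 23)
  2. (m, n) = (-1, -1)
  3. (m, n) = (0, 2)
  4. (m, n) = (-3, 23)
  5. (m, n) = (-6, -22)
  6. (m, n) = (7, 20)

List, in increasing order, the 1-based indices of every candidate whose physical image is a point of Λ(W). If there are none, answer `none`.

5, 6

β' = (3−√13)/2 ≈ -0.3028.
#1 (1,23): internal coord 1 + (23)·β' = -5.9638; -5.9638 ∉ [-0.3, 1.3) → out
#2 (-1,-1): internal coord -1 + (-1)·β' = -0.6972; -0.6972 ∉ [-0.3, 1.3) → out
#3 (0,2): internal coord 0 + (2)·β' = -0.6056; -0.6056 ∉ [-0.3, 1.3) → out
#4 (-3,23): internal coord -3 + (23)·β' = -9.9638; -9.9638 ∉ [-0.3, 1.3) → out
#5 (-6,-22): internal coord -6 + (-22)·β' = +0.6611; +0.6611 ∈ [-0.3, 1.3) → IN Λ
#6 (7,20): internal coord 7 + (20)·β' = +0.9445; +0.9445 ∈ [-0.3, 1.3) → IN Λ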